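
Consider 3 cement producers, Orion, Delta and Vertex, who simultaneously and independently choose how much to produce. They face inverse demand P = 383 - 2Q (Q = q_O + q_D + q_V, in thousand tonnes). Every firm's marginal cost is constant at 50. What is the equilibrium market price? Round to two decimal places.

Each firm earns π_i = (383 - 2Q)q_i - 50q_i.
Setting ∂π_i/∂q_i = 0 with rivals' quantities fixed: 333 - 4q_i - 2·Σ_{j≠i} q_j = 0.
With identical firms every q_j equals q_i, so Σ_{j≠i} q_j = 2q_i and 333 = 8q_i, giving q_i = 333/8.
Total output Q = 999/8, so price P = 383 - 2·(999/8) = 533/4.

133.25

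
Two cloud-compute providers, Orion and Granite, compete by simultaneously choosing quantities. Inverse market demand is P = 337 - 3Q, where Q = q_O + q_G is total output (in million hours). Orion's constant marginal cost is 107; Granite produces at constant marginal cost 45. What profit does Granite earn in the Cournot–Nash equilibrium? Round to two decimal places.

Orion's profit: π_O = (337 - 3Q)q_O - (107q_O). Setting ∂π_O/∂q_O = 0: 230 - 6q_O - 3(q_G) = 0.
Granite's first-order condition: 292 - 6q_G - 3(q_O) = 0.
Rearranging gives the reaction functions q_O = (230 - 3q_G)/6 and q_G = (292 - 3q_O)/6.
Solving the pair: q_O = 56/3, q_G = 118/3.
Price P = 337 - 3·58 = 163.
Granite's profit: (163 - 45)·(118/3) = 4641.3333.

4641.33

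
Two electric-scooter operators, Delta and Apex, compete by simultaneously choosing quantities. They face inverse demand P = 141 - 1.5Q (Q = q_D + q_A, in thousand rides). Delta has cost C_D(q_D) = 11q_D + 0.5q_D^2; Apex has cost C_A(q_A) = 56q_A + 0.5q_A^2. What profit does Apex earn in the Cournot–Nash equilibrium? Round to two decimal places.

Delta's profit: π_D = (141 - 1.5Q)q_D - (11q_D + (1/2)q_D²). Setting ∂π_D/∂q_D = 0: 130 - 4q_D - (3/2)(q_A) = 0.
Apex's profit: π_A = (141 - 1.5Q)q_A - (56q_A + (1/2)q_A²). Setting ∂π_A/∂q_A = 0: 85 - 4q_A - (3/2)(q_D) = 0.
So q_D = (130 - (3/2)q_A)/4 and q_A = (85 - (3/2)q_D)/4.
Substituting one into the other gives q_D = 314/11 and q_A = 116/11.
Price P = 141 - (3/2)·(430/11) = 906/11.
Apex's profit: (906/11)·(116/11) - 56·(116/11) - (1/2)(116/11)² = 222.4132.

222.41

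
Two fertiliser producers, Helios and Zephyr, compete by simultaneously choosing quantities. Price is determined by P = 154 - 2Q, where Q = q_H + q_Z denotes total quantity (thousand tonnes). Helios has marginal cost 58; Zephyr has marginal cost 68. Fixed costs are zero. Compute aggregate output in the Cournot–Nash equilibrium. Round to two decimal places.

30.33

Helios's profit: π_H = (154 - 2Q)q_H - (58q_H). Setting ∂π_H/∂q_H = 0: 96 - 4q_H - 2(q_Z) = 0.
Zephyr's first-order condition: 86 - 4q_Z - 2(q_H) = 0.
Best responses: q_H = (96 - 2q_Z)/4, q_Z = (86 - 2q_H)/4.
Solving the pair: q_H = 53/3, q_Z = 38/3.
Total output Q = 53/3 + 38/3 = 91/3.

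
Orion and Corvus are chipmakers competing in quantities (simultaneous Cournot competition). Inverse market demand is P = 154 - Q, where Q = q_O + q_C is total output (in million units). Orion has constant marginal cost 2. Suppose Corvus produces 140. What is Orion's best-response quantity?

6

With the rival's output fixed at 140, Orion's profit is π_O = (154 - 140 - q_O)q_O - (2q_O) = (14 - q_O)q_O - (2q_O).
∂π_O/∂q_O = 12 - 2q_O = 0, so q_O = 6.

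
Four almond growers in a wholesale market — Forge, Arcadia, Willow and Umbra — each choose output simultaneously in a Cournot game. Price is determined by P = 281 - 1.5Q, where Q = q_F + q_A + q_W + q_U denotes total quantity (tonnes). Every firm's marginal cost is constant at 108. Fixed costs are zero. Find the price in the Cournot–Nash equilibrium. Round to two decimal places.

142.60

A representative firm's profit is π_i = q_i(281 - 1.5Q) - 108q_i.
Setting ∂π_i/∂q_i = 0 with rivals' quantities fixed: 173 - 3q_i - (3/2)·Σ_{j≠i} q_j = 0.
With identical firms every q_j equals q_i, so Σ_{j≠i} q_j = 3q_i and 173 = (15/2)q_i, giving q_i = 346/15.
Total output Q = 1384/15, so price P = 281 - (3/2)·(1384/15) = 713/5.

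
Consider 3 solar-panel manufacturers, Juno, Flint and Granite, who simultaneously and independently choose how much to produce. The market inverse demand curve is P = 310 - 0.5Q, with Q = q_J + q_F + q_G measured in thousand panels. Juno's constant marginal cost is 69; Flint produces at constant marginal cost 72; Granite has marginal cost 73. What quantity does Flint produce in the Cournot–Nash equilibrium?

Juno's profit: π_J = (310 - 0.5Q)q_J - (69q_J). Setting ∂π_J/∂q_J = 0: 241 - q_J - (1/2)(q_F + q_G) = 0.
Flint's profit: π_F = (310 - 0.5Q)q_F - (72q_F). Setting ∂π_F/∂q_F = 0: 238 - q_F - (1/2)(q_J + q_G) = 0.
Granite's first-order condition: 237 - q_G - (1/2)(q_J + q_F) = 0.
Summing all 3 equations gives 716 − 2Q = 0, hence Q = 358.
Back-substituting: q_J = (241 − 179)/(1/2) = 124, q_F = (238 − 179)/(1/2) = 118, q_G = (237 − 179)/(1/2) = 116.

118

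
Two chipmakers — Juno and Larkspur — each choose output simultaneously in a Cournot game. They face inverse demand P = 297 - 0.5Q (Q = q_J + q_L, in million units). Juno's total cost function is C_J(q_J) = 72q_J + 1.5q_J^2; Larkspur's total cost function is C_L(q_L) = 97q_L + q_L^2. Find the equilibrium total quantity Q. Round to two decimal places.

Juno's profit: π_J = (297 - 0.5Q)q_J - (72q_J + (3/2)q_J²). Setting ∂π_J/∂q_J = 0: 225 - 4q_J - (1/2)(q_L) = 0.
Larkspur's profit: π_L = (297 - 0.5Q)q_L - (97q_L + q_L²). Setting ∂π_L/∂q_L = 0: 200 - 3q_L - (1/2)(q_J) = 0.
Best responses: q_J = (225 - (1/2)q_L)/4, q_L = (200 - (1/2)q_J)/3.
Solving the pair: q_J = 48.9362, q_L = 58.5106.
Total output Q = 48.9362 + 58.5106 = 107.4468.

107.45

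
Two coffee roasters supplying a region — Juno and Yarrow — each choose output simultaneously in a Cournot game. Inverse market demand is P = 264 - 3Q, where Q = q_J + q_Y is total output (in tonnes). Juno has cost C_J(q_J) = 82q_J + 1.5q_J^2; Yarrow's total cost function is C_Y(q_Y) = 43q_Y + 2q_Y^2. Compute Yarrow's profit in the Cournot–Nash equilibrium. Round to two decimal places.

Juno's profit: π_J = (264 - 3Q)q_J - (82q_J + (3/2)q_J²). Setting ∂π_J/∂q_J = 0: 182 - 9q_J - 3(q_Y) = 0.
Yarrow's first-order condition: 221 - 10q_Y - 3(q_J) = 0.
Best responses: q_J = (182 - 3q_Y)/9, q_Y = (221 - 3q_J)/10.
Substituting one into the other gives q_J = 1157/81 and q_Y = 481/27.
Price P = 264 - 3·32.0988 = 167.7037.
Yarrow's profit: 167.7037·(481/27) - 43·(481/27) - 2(481/27)² = 1586.8381.

1586.84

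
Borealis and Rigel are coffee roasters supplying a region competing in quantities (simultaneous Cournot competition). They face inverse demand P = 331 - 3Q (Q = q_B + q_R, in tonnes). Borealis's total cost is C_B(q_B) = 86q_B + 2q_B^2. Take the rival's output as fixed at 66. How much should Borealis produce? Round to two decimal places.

With the rival's output fixed at 66, Borealis's profit is π_B = (331 - 3·66 - 3q_B)q_B - (86q_B + 2q_B²) = (133 - 3q_B)q_B - (86q_B + 2q_B²).
∂π_B/∂q_B = 47 - 10q_B = 0, so q_B = 47/10.

4.70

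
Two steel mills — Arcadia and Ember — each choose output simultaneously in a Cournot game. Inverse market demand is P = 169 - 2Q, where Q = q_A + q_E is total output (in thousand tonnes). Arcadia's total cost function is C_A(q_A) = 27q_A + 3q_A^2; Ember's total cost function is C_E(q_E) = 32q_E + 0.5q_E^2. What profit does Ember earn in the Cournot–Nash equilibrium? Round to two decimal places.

Arcadia's profit: π_A = (169 - 2Q)q_A - (27q_A + 3q_A²). Setting ∂π_A/∂q_A = 0: 142 - 10q_A - 2(q_E) = 0.
Ember's first-order condition: 137 - 5q_E - 2(q_A) = 0.
So q_A = (142 - 2q_E)/10 and q_E = (137 - 2q_A)/5.
Solving the pair: q_A = 218/23, q_E = 543/23.
Price P = 169 - 2·(761/23) = 102.8261.
Ember's profit: 102.8261·(543/23) - 32·(543/23) - (1/2)(543/23)² = 1393.4263.

1393.43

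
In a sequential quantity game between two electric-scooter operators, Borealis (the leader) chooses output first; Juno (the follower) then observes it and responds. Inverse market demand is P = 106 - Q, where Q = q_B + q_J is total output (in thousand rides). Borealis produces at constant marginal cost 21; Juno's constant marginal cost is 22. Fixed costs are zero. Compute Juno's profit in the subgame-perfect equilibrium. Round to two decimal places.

The follower Juno best-responds to any q_B: π_J = (106 - Q)q_J - 22q_J.
Follower FOC: 84 - q_B - 2q_J = 0, so q_J(q_B) = (84 - q_B)/2.
The leader anticipates this reaction. Substituting into P = 106 - Q gives P = 64 - (1/2)q_B, so π_B = (64 - (1/2)q_B)q_B - 21q_B.
Leader FOC: 43 - q_B = 0, so q_B = 43.
Then q_J = (84 - 43)/2 = 41/2.
Price P = 106 - 127/2 = 85/2.
Juno's profit: (85/2 - 22)·(41/2) = 1681/4.

420.25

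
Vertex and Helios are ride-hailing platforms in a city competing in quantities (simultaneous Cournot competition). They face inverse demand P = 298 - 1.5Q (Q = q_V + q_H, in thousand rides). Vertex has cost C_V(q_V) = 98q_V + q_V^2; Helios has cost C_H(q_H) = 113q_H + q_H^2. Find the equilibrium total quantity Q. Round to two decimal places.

59.23

Vertex's profit: π_V = (298 - 1.5Q)q_V - (98q_V + q_V²). Setting ∂π_V/∂q_V = 0: 200 - 5q_V - (3/2)(q_H) = 0.
Helios's profit: π_H = (298 - 1.5Q)q_H - (113q_H + q_H²). Setting ∂π_H/∂q_H = 0: 185 - 5q_H - (3/2)(q_V) = 0.
Rearranging gives the reaction functions q_V = (200 - (3/2)q_H)/5 and q_H = (185 - (3/2)q_V)/5.
Solving the pair: q_V = 31.7582, q_H = 27.4725.
Total output Q = 31.7582 + 27.4725 = 770/13.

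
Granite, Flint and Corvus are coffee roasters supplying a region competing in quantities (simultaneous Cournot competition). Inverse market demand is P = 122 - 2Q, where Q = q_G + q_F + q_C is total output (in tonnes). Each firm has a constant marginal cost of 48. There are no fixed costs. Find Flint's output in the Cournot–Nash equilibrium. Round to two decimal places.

9.25

Each firm earns π_i = (122 - 2Q)q_i - 48q_i.
First-order condition (treating rivals' output as given): 74 - 4q_i - 2·Σ_{j≠i} q_j = 0.
With identical firms every q_j equals q_i, so Σ_{j≠i} q_j = 2q_i and 74 = 8q_i, giving q_i = 37/4.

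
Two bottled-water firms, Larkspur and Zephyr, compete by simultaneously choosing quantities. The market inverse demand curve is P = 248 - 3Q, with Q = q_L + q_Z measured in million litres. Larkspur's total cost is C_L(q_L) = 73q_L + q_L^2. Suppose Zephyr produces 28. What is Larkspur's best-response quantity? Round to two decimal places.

11.38

With the rival's output fixed at 28, Larkspur's profit is π_L = (248 - 3·28 - 3q_L)q_L - (73q_L + q_L²) = (164 - 3q_L)q_L - (73q_L + q_L²).
∂π_L/∂q_L = 91 - 8q_L = 0, so q_L = 91/8.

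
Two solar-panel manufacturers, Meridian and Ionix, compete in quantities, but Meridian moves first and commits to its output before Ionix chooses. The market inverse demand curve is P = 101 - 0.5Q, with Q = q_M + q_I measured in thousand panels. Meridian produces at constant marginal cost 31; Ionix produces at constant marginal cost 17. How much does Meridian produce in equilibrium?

56

Solve by backward induction. Given q_M, the follower Ionix maximises π_I = (101 - (1/2)q_M - (1/2)q_I)q_I - 17q_I.
Follower FOC: 84 - (1/2)q_M - q_I = 0, so q_I(q_M) = (84 - (1/2)q_M).
The leader anticipates this reaction. Substituting into P = 101 - 0.5Q gives P = 59 - (1/4)q_M, so π_M = (59 - (1/4)q_M)q_M - 31q_M.
The leader's first-order condition 28 - (1/2)q_M = 0 yields q_M = 56.
Then q_I = (84 - (1/2)·56) = 56.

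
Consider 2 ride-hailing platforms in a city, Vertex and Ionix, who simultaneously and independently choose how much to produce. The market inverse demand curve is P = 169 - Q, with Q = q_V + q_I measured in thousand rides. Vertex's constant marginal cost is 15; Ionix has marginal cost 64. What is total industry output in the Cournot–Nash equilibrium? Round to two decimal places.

86.33

Vertex's profit: π_V = (169 - Q)q_V - (15q_V). Setting ∂π_V/∂q_V = 0: 154 - 2q_V - (q_I) = 0.
Ionix's profit: π_I = (169 - Q)q_I - (64q_I). Setting ∂π_I/∂q_I = 0: 105 - 2q_I - (q_V) = 0.
Rearranging gives the reaction functions q_V = (154 - q_I)/2 and q_I = (105 - q_V)/2.
Solving the pair: q_V = 203/3, q_I = 56/3.
Total output Q = 203/3 + 56/3 = 259/3.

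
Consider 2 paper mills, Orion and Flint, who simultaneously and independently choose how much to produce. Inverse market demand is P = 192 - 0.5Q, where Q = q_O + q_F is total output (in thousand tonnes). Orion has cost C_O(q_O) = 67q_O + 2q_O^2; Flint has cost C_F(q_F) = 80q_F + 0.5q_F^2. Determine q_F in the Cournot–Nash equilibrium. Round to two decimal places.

Orion's profit: π_O = (192 - 0.5Q)q_O - (67q_O + 2q_O²). Setting ∂π_O/∂q_O = 0: 125 - 5q_O - (1/2)(q_F) = 0.
Flint's profit: π_F = (192 - 0.5Q)q_F - (80q_F + (1/2)q_F²). Setting ∂π_F/∂q_F = 0: 112 - 2q_F - (1/2)(q_O) = 0.
Best responses: q_O = (125 - (1/2)q_F)/5, q_F = (112 - (1/2)q_O)/2.
Substituting one into the other gives q_O = 776/39 and q_F = 1990/39.

51.03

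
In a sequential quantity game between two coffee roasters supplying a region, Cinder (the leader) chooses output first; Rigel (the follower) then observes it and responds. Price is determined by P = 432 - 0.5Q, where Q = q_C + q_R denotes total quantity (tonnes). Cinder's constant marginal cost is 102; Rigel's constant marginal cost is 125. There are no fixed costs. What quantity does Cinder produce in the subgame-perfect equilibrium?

Solve by backward induction. Given q_C, the follower Rigel maximises π_R = (432 - (1/2)q_C - (1/2)q_R)q_R - 125q_R.
Follower FOC: 307 - (1/2)q_C - q_R = 0, so q_R(q_C) = (307 - (1/2)q_C).
The leader anticipates this reaction. Substituting into P = 432 - 0.5Q gives P = 557/2 - (1/4)q_C, so π_C = (557/2 - (1/4)q_C)q_C - 102q_C.
The leader's first-order condition 353/2 - (1/2)q_C = 0 yields q_C = 353.
Then q_R = (307 - (1/2)·353) = 261/2.

353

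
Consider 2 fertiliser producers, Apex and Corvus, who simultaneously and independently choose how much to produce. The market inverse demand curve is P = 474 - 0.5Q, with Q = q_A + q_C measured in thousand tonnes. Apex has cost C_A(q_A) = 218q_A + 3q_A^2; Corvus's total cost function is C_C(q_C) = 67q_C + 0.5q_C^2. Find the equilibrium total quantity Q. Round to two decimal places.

Apex's profit: π_A = (474 - 0.5Q)q_A - (218q_A + 3q_A²). Setting ∂π_A/∂q_A = 0: 256 - 7q_A - (1/2)(q_C) = 0.
Corvus's profit: π_C = (474 - 0.5Q)q_C - (67q_C + (1/2)q_C²). Setting ∂π_C/∂q_C = 0: 407 - 2q_C - (1/2)(q_A) = 0.
So q_A = (256 - (1/2)q_C)/7 and q_C = (407 - (1/2)q_A)/2.
Solving the pair: q_A = 1234/55, q_C = 197.8909.
Total output Q = 1234/55 + 197.8909 = 220.3273.

220.33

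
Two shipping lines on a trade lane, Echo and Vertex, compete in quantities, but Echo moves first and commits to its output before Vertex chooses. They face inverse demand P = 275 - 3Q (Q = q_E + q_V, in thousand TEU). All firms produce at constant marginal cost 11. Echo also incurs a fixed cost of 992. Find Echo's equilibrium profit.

1912

The follower Vertex best-responds to any q_E: π_V = (275 - 3Q)q_V - 11q_V.
Follower FOC: 264 - 3q_E - 6q_V = 0, so q_V(q_E) = (264 - 3q_E)/6.
The leader anticipates this reaction. Substituting into P = 275 - 3Q gives P = 143 - (3/2)q_E, so π_E = (143 - (3/2)q_E)q_E - 11q_E.
The leader's first-order condition 132 - 3q_E = 0 yields q_E = 44.
Then q_V = (264 - 3·44)/6 = 22.
Price P = 275 - 3·66 = 77.
Echo's profit: (77 - 11)·44 - 992 = 1912.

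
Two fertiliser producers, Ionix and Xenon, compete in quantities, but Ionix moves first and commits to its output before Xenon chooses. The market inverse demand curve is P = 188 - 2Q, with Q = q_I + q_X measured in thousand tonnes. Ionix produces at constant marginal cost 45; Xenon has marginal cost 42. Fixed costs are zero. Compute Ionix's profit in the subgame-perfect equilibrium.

Solve by backward induction. Given q_I, the follower Xenon maximises π_X = (188 - 2q_I - 2q_X)q_X - 42q_X.
∂π_X/∂q_X = 146 - 2q_I - 4q_X = 0 gives the reaction function q_X = (146 - 2q_I)/4.
The leader anticipates this reaction. Substituting into P = 188 - 2Q gives P = 115 - q_I, so π_I = (115 - q_I)q_I - 45q_I.
The leader's first-order condition 70 - 2q_I = 0 yields q_I = 35.
Then q_X = (146 - 2·35)/4 = 19.
Price P = 188 - 2·54 = 80.
Ionix's profit: (80 - 45)·35 = 1225.

1225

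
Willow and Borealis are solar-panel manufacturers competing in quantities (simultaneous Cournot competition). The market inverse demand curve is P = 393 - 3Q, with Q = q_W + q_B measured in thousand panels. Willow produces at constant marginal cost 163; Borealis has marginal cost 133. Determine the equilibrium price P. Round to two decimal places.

Willow's profit: π_W = (393 - 3Q)q_W - (163q_W). Setting ∂π_W/∂q_W = 0: 230 - 6q_W - 3(q_B) = 0.
Borealis's profit: π_B = (393 - 3Q)q_B - (133q_B). Setting ∂π_B/∂q_B = 0: 260 - 6q_B - 3(q_W) = 0.
Rearranging gives the reaction functions q_W = (230 - 3q_B)/6 and q_B = (260 - 3q_W)/6.
Substituting one into the other gives q_W = 200/9 and q_B = 290/9.
Total output Q = 490/9, so price P = 393 - 3·(490/9) = 689/3.

229.67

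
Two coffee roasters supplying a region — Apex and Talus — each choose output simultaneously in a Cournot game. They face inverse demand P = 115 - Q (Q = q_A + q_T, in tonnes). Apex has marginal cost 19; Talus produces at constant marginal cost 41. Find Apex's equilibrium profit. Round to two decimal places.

1547.11

Apex's profit: π_A = (115 - Q)q_A - (19q_A). Setting ∂π_A/∂q_A = 0: 96 - 2q_A - (q_T) = 0.
Talus's first-order condition: 74 - 2q_T - (q_A) = 0.
Rearranging gives the reaction functions q_A = (96 - q_T)/2 and q_T = (74 - q_A)/2.
Substituting one into the other gives q_A = 118/3 and q_T = 52/3.
Price P = 115 - 170/3 = 175/3.
Apex's profit: (175/3 - 19)·(118/3) = 1547.1111.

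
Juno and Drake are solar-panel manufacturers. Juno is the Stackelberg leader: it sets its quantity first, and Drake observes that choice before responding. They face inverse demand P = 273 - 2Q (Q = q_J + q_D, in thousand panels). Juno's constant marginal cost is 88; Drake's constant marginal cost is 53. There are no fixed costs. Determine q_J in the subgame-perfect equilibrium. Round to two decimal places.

The follower Drake best-responds to any q_J: π_D = (273 - 2Q)q_D - 53q_D.
Setting the follower's marginal profit to zero, 220 - 2q_J - 4q_D = 0, i.e. q_D = (220 - 2q_J)/4.
The leader anticipates this reaction. Substituting into P = 273 - 2Q gives P = 163 - q_J, so π_J = (163 - q_J)q_J - 88q_J.
The leader's first-order condition 75 - 2q_J = 0 yields q_J = 75/2.
Then q_D = (220 - 2·(75/2))/4 = 145/4.

37.50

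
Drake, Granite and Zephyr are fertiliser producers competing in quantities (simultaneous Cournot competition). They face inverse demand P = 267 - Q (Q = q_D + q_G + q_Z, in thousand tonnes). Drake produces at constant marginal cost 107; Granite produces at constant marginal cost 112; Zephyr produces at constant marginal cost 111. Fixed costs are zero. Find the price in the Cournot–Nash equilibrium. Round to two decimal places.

Drake's profit: π_D = (267 - Q)q_D - (107q_D). Setting ∂π_D/∂q_D = 0: 160 - 2q_D - (q_G + q_Z) = 0.
Granite's profit: π_G = (267 - Q)q_G - (112q_G). Setting ∂π_G/∂q_G = 0: 155 - 2q_G - (q_D + q_Z) = 0.
Zephyr's profit: π_Z = (267 - Q)q_Z - (111q_Z). Setting ∂π_Z/∂q_Z = 0: 156 - 2q_Z - (q_D + q_G) = 0.
Adding the 3 conditions: 471 − 2Q − 2Q = 0, i.e. Q = 471/4.
Back-substituting: q_D = (160 − 471/4) = 169/4, q_G = (155 − 471/4) = 149/4, q_Z = (156 − 471/4) = 153/4.
Total output Q = 471/4, so price P = 267 - 471/4 = 597/4.

149.25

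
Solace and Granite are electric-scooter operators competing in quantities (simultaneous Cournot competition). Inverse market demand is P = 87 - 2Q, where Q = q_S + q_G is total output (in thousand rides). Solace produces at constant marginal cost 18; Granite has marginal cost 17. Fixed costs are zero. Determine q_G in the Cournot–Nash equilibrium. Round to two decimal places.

Solace's profit: π_S = (87 - 2Q)q_S - (18q_S). Setting ∂π_S/∂q_S = 0: 69 - 4q_S - 2(q_G) = 0.
Granite's profit: π_G = (87 - 2Q)q_G - (17q_G). Setting ∂π_G/∂q_G = 0: 70 - 4q_G - 2(q_S) = 0.
So q_S = (69 - 2q_G)/4 and q_G = (70 - 2q_S)/4.
Solving the pair: q_S = 34/3, q_G = 71/6.

11.83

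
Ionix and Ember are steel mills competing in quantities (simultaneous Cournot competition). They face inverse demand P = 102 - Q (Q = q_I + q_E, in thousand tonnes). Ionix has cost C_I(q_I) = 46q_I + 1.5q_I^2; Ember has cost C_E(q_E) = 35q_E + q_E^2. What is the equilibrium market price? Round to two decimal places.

Ionix's profit: π_I = (102 - Q)q_I - (46q_I + (3/2)q_I²). Setting ∂π_I/∂q_I = 0: 56 - 5q_I - (q_E) = 0.
Ember's first-order condition: 67 - 4q_E - (q_I) = 0.
Best responses: q_I = (56 - q_E)/5, q_E = (67 - q_I)/4.
Substituting one into the other gives q_I = 157/19 and q_E = 279/19.
Total output Q = 436/19, so price P = 102 - 436/19 = 1502/19.

79.05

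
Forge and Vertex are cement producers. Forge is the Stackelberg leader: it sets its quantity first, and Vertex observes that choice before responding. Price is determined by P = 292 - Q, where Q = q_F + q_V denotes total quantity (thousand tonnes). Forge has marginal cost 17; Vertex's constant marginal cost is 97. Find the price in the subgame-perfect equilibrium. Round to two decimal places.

The follower Vertex best-responds to any q_F: π_V = (292 - Q)q_V - 97q_V.
Setting the follower's marginal profit to zero, 195 - q_F - 2q_V = 0, i.e. q_V = (195 - q_F)/2.
The leader anticipates this reaction. Substituting into P = 292 - Q gives P = 389/2 - (1/2)q_F, so π_F = (389/2 - (1/2)q_F)q_F - 17q_F.
Maximising: ∂π_F/∂q_F = 355/2 - q_F = 0, giving q_F = 355/2.
Then q_V = (195 - 355/2)/2 = 35/4.
Total output Q = 745/4, so price P = 292 - 745/4 = 423/4.

105.75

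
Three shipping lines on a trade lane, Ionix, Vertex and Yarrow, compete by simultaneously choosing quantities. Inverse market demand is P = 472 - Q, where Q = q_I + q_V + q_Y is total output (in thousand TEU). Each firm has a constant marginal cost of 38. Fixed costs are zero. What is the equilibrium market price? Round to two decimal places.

146.50

A representative firm's profit is π_i = q_i(472 - Q) - 38q_i.
First-order condition (treating rivals' output as given): 434 - 2q_i - Σ_{j≠i} q_j = 0.
With identical firms every q_j equals q_i, so Σ_{j≠i} q_j = 2q_i and 434 = 4q_i, giving q_i = 217/2.
Total output Q = 651/2, so price P = 472 - 651/2 = 293/2.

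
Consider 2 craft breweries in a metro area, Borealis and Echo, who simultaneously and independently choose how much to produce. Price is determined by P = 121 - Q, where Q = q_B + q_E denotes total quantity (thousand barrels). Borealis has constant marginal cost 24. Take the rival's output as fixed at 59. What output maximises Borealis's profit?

19

With the rival's output fixed at 59, Borealis's profit is π_B = (121 - 59 - q_B)q_B - (24q_B) = (62 - q_B)q_B - (24q_B).
∂π_B/∂q_B = 38 - 2q_B = 0, so q_B = 19.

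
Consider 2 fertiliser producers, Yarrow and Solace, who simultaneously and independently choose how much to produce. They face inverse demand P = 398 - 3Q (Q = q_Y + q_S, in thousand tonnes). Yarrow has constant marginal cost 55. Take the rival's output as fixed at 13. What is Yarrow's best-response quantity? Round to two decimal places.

With the rival's output fixed at 13, Yarrow's profit is π_Y = (398 - 3·13 - 3q_Y)q_Y - (55q_Y) = (359 - 3q_Y)q_Y - (55q_Y).
∂π_Y/∂q_Y = 304 - 6q_Y = 0, so q_Y = 152/3.

50.67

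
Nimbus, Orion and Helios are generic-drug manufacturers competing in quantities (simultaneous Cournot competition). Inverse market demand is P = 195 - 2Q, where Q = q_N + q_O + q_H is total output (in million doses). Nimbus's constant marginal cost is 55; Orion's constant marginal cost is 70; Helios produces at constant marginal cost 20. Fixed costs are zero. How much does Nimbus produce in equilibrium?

15

Nimbus's profit: π_N = (195 - 2Q)q_N - (55q_N). Setting ∂π_N/∂q_N = 0: 140 - 4q_N - 2(q_O + q_H) = 0.
Orion's first-order condition: 125 - 4q_O - 2(q_N + q_H) = 0.
Helios's profit: π_H = (195 - 2Q)q_H - (20q_H). Setting ∂π_H/∂q_H = 0: 175 - 4q_H - 2(q_N + q_O) = 0.
Adding the 3 first-order conditions: 440 − 8Q = 0, so Q = 55.
Back-substituting: q_N = (140 − 110)/2 = 15, q_O = (125 − 110)/2 = 15/2, q_H = (175 − 110)/2 = 65/2.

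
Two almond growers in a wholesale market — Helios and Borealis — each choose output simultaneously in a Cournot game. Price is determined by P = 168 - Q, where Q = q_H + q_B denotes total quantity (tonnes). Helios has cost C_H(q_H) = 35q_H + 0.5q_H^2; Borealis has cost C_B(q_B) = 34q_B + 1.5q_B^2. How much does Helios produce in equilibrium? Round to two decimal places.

37.93

Helios's profit: π_H = (168 - Q)q_H - (35q_H + (1/2)q_H²). Setting ∂π_H/∂q_H = 0: 133 - 3q_H - (q_B) = 0.
Borealis's profit: π_B = (168 - Q)q_B - (34q_B + (3/2)q_B²). Setting ∂π_B/∂q_B = 0: 134 - 5q_B - (q_H) = 0.
Best responses: q_H = (133 - q_B)/3, q_B = (134 - q_H)/5.
Solving the pair: q_H = 531/14, q_B = 269/14.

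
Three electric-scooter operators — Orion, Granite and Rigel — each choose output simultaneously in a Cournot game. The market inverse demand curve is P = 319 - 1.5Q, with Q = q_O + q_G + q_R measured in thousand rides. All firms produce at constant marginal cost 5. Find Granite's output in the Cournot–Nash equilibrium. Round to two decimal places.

52.33

A representative firm's profit is π_i = q_i(319 - 1.5Q) - 5q_i.
Setting ∂π_i/∂q_i = 0 with rivals' quantities fixed: 314 - 3q_i - (3/2)·Σ_{j≠i} q_j = 0.
By symmetry each firm produces the same amount; substituting Σ_{j≠i} q_j = 2q_i yields q_i = 314/6 = 157/3.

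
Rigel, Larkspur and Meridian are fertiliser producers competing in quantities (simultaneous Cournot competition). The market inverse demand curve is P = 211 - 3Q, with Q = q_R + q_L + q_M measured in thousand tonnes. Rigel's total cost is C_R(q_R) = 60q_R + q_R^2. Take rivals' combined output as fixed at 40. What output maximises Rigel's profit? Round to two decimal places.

3.88

With rivals' combined output fixed at 40, Rigel's profit is π_R = (211 - 3·40 - 3q_R)q_R - (60q_R + q_R²) = (91 - 3q_R)q_R - (60q_R + q_R²).
∂π_R/∂q_R = 31 - 8q_R = 0, so q_R = 31/8.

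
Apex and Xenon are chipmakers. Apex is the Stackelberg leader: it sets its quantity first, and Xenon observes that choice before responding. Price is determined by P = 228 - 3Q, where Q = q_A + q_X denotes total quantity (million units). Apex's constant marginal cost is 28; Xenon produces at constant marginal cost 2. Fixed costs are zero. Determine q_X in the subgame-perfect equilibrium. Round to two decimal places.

Solve by backward induction. Given q_A, the follower Xenon maximises π_X = (228 - 3q_A - 3q_X)q_X - 2q_X.
Setting the follower's marginal profit to zero, 226 - 3q_A - 6q_X = 0, i.e. q_X = (226 - 3q_A)/6.
Apex substitutes q_X(q_A) into its own profit: π_A = q_A(228 - 3q_A - (226 - 3q_A)/2) - 28q_A = (115 - (3/2)q_A)q_A - 28q_A.
Maximising: ∂π_A/∂q_A = 87 - 3q_A = 0, giving q_A = 29.
Then q_X = (226 - 3·29)/6 = 139/6.

23.17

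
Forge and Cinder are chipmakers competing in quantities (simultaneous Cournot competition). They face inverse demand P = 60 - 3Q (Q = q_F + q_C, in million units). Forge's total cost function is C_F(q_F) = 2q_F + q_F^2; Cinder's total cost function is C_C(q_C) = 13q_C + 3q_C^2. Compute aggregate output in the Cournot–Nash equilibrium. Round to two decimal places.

Forge's profit: π_F = (60 - 3Q)q_F - (2q_F + q_F²). Setting ∂π_F/∂q_F = 0: 58 - 8q_F - 3(q_C) = 0.
Cinder's first-order condition: 47 - 12q_C - 3(q_F) = 0.
So q_F = (58 - 3q_C)/8 and q_C = (47 - 3q_F)/12.
Substituting one into the other gives q_F = 185/29 and q_C = 202/87.
Total output Q = 185/29 + 202/87 = 757/87.

8.70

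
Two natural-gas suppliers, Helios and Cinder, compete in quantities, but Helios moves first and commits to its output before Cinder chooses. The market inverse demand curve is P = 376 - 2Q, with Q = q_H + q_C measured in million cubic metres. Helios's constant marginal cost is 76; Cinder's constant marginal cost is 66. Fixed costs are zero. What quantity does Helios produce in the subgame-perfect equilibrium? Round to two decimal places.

72.50

The follower Cinder best-responds to any q_H: π_C = (376 - 2Q)q_C - 66q_C.
Setting the follower's marginal profit to zero, 310 - 2q_H - 4q_C = 0, i.e. q_C = (310 - 2q_H)/4.
The leader anticipates this reaction. Substituting into P = 376 - 2Q gives P = 221 - q_H, so π_H = (221 - q_H)q_H - 76q_H.
Maximising: ∂π_H/∂q_H = 145 - 2q_H = 0, giving q_H = 145/2.
Then q_C = (310 - 2·(145/2))/4 = 165/4.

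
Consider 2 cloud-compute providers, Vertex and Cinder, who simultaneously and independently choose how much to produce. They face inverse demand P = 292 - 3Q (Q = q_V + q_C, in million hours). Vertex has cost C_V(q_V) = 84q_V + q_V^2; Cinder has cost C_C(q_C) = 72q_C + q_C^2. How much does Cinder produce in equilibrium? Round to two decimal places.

20.65

Vertex's profit: π_V = (292 - 3Q)q_V - (84q_V + q_V²). Setting ∂π_V/∂q_V = 0: 208 - 8q_V - 3(q_C) = 0.
Cinder's first-order condition: 220 - 8q_C - 3(q_V) = 0.
Best responses: q_V = (208 - 3q_C)/8, q_C = (220 - 3q_V)/8.
Solving the pair: q_V = 1004/55, q_C = 1136/55.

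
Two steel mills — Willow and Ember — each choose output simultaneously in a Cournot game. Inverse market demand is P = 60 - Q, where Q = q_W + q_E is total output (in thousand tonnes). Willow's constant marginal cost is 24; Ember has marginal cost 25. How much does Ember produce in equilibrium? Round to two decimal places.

Willow's profit: π_W = (60 - Q)q_W - (24q_W). Setting ∂π_W/∂q_W = 0: 36 - 2q_W - (q_E) = 0.
Ember's first-order condition: 35 - 2q_E - (q_W) = 0.
So q_W = (36 - q_E)/2 and q_E = (35 - q_W)/2.
Solving the pair: q_W = 37/3, q_E = 34/3.

11.33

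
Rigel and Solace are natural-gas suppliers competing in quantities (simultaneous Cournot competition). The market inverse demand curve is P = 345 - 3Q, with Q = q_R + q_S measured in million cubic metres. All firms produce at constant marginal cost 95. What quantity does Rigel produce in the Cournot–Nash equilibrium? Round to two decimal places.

A representative firm's profit is π_i = q_i(345 - 3Q) - 95q_i.
Setting ∂π_i/∂q_i = 0 with rivals' quantities fixed: 250 - 6q_i - 3q_j = 0.
With identical firms every q_j equals q_i, so q_j = q_i and 250 = 9q_i, giving q_i = 250/9.

27.78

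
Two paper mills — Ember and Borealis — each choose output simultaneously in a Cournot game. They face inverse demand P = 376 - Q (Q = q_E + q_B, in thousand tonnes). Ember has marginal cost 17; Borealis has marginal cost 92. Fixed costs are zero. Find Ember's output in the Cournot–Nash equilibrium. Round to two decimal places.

Ember's profit: π_E = (376 - Q)q_E - (17q_E). Setting ∂π_E/∂q_E = 0: 359 - 2q_E - (q_B) = 0.
Borealis's first-order condition: 284 - 2q_B - (q_E) = 0.
Best responses: q_E = (359 - q_B)/2, q_B = (284 - q_E)/2.
Substituting one into the other gives q_E = 434/3 and q_B = 209/3.

144.67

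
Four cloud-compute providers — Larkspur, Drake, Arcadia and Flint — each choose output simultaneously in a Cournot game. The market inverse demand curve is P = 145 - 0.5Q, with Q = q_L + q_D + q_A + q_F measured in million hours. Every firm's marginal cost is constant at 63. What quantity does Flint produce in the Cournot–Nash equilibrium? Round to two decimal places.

Each firm earns π_i = (145 - 0.5Q)q_i - 63q_i.
First-order condition (treating rivals' output as given): 82 - q_i - (1/2)·Σ_{j≠i} q_j = 0.
By symmetry each firm produces the same amount; substituting Σ_{j≠i} q_j = 3q_i yields q_i = 82/(5/2) = 164/5.

32.80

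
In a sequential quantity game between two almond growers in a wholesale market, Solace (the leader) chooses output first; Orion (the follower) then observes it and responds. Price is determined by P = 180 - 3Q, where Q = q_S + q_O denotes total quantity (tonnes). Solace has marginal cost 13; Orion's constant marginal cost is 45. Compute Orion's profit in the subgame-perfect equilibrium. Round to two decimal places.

Solve by backward induction. Given q_S, the follower Orion maximises π_O = (180 - 3q_S - 3q_O)q_O - 45q_O.
Setting the follower's marginal profit to zero, 135 - 3q_S - 6q_O = 0, i.e. q_O = (135 - 3q_S)/6.
The leader anticipates this reaction. Substituting into P = 180 - 3Q gives P = 225/2 - (3/2)q_S, so π_S = (225/2 - (3/2)q_S)q_S - 13q_S.
The leader's first-order condition 199/2 - 3q_S = 0 yields q_S = 199/6.
Then q_O = (135 - 3·(199/6))/6 = 71/12.
Price P = 180 - 3·(469/12) = 251/4.
Orion's profit: (251/4 - 45)·(71/12) = 105.0208.

105.02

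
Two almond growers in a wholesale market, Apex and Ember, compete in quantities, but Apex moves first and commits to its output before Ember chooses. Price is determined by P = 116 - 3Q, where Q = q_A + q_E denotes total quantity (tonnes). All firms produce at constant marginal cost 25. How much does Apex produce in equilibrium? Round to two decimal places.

15.17

Solve by backward induction. Given q_A, the follower Ember maximises π_E = (116 - 3q_A - 3q_E)q_E - 25q_E.
∂π_E/∂q_E = 91 - 3q_A - 6q_E = 0 gives the reaction function q_E = (91 - 3q_A)/6.
The leader anticipates this reaction. Substituting into P = 116 - 3Q gives P = 141/2 - (3/2)q_A, so π_A = (141/2 - (3/2)q_A)q_A - 25q_A.
The leader's first-order condition 91/2 - 3q_A = 0 yields q_A = 91/6.
Then q_E = (91 - 3·(91/6))/6 = 91/12.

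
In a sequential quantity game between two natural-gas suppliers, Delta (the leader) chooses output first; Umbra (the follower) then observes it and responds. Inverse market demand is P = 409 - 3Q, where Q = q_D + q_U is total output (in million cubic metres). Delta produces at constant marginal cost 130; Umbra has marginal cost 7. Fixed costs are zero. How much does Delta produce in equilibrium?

The follower Umbra best-responds to any q_D: π_U = (409 - 3Q)q_U - 7q_U.
Follower FOC: 402 - 3q_D - 6q_U = 0, so q_U(q_D) = (402 - 3q_D)/6.
The leader anticipates this reaction. Substituting into P = 409 - 3Q gives P = 208 - (3/2)q_D, so π_D = (208 - (3/2)q_D)q_D - 130q_D.
Leader FOC: 78 - 3q_D = 0, so q_D = 26.
Then q_U = (402 - 3·26)/6 = 54.

26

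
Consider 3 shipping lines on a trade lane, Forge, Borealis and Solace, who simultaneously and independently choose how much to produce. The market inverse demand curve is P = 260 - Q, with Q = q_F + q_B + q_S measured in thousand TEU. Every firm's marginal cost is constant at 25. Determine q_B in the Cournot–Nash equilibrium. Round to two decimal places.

58.75

Each firm earns π_i = (260 - Q)q_i - 25q_i.
Setting ∂π_i/∂q_i = 0 with rivals' quantities fixed: 235 - 2q_i - Σ_{j≠i} q_j = 0.
With identical firms every q_j equals q_i, so Σ_{j≠i} q_j = 2q_i and 235 = 4q_i, giving q_i = 235/4.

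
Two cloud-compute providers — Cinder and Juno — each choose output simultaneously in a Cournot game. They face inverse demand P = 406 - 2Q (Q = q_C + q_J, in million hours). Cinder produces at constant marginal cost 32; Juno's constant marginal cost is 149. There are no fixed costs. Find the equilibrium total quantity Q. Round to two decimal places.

105.17

Cinder's profit: π_C = (406 - 2Q)q_C - (32q_C). Setting ∂π_C/∂q_C = 0: 374 - 4q_C - 2(q_J) = 0.
Juno's profit: π_J = (406 - 2Q)q_J - (149q_J). Setting ∂π_J/∂q_J = 0: 257 - 4q_J - 2(q_C) = 0.
Best responses: q_C = (374 - 2q_J)/4, q_J = (257 - 2q_C)/4.
Substituting one into the other gives q_C = 491/6 and q_J = 70/3.
Total output Q = 491/6 + 70/3 = 631/6.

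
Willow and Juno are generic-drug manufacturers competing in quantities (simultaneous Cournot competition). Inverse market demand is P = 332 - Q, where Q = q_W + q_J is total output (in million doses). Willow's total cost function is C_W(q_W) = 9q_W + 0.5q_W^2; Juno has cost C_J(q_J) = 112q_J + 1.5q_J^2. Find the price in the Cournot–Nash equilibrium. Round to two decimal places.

Willow's profit: π_W = (332 - Q)q_W - (9q_W + (1/2)q_W²). Setting ∂π_W/∂q_W = 0: 323 - 3q_W - (q_J) = 0.
Juno's first-order condition: 220 - 5q_J - (q_W) = 0.
Rearranging gives the reaction functions q_W = (323 - q_J)/3 and q_J = (220 - q_W)/5.
Substituting one into the other gives q_W = 1395/14 and q_J = 337/14.
Total output Q = 866/7, so price P = 332 - 866/7 = 1458/7.

208.29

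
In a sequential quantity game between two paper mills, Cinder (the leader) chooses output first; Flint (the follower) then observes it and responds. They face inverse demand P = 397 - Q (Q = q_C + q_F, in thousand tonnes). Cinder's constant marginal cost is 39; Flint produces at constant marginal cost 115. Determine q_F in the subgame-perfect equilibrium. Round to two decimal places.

The follower Flint best-responds to any q_C: π_F = (397 - Q)q_F - 115q_F.
Follower FOC: 282 - q_C - 2q_F = 0, so q_F(q_C) = (282 - q_C)/2.
Cinder substitutes q_F(q_C) into its own profit: π_C = q_C(397 - q_C - (282 - q_C)/2) - 39q_C = (256 - (1/2)q_C)q_C - 39q_C.
Maximising: ∂π_C/∂q_C = 217 - q_C = 0, giving q_C = 217.
Then q_F = (282 - 217)/2 = 65/2.

32.50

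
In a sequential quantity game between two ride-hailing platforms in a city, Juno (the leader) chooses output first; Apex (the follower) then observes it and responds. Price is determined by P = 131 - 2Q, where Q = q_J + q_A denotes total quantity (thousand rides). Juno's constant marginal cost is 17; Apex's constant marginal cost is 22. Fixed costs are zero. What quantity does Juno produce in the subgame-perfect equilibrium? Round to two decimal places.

29.75

The follower Apex best-responds to any q_J: π_A = (131 - 2Q)q_A - 22q_A.
∂π_A/∂q_A = 109 - 2q_J - 4q_A = 0 gives the reaction function q_A = (109 - 2q_J)/4.
The leader anticipates this reaction. Substituting into P = 131 - 2Q gives P = 153/2 - q_J, so π_J = (153/2 - q_J)q_J - 17q_J.
The leader's first-order condition 119/2 - 2q_J = 0 yields q_J = 119/4.
Then q_A = (109 - 2·(119/4))/4 = 99/8.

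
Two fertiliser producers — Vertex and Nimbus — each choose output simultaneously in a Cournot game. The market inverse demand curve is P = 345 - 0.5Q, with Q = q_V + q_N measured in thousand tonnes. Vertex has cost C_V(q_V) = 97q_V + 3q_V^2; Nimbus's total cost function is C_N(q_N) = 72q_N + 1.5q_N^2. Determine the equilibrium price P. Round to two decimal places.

297.39

Vertex's profit: π_V = (345 - 0.5Q)q_V - (97q_V + 3q_V²). Setting ∂π_V/∂q_V = 0: 248 - 7q_V - (1/2)(q_N) = 0.
Nimbus's first-order condition: 273 - 4q_N - (1/2)(q_V) = 0.
Best responses: q_V = (248 - (1/2)q_N)/7, q_N = (273 - (1/2)q_V)/4.
Substituting one into the other gives q_V = 30.8288 and q_N = 64.3964.
Total output Q = 95.2252, so price P = 345 - (1/2)·95.2252 = 297.3874.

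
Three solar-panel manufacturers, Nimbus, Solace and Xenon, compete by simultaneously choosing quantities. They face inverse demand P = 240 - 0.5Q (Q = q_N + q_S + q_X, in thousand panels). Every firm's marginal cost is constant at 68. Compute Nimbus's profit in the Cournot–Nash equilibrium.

A representative firm's profit is π_i = q_i(240 - 0.5Q) - 68q_i.
First-order condition (treating rivals' output as given): 172 - q_i - (1/2)·Σ_{j≠i} q_j = 0.
With identical firms every q_j equals q_i, so Σ_{j≠i} q_j = 2q_i and 172 = 2q_i, giving q_i = 86.
Price P = 240 - (1/2)·258 = 111.
Nimbus's profit: (111 - 68)·86 = 3698.

3698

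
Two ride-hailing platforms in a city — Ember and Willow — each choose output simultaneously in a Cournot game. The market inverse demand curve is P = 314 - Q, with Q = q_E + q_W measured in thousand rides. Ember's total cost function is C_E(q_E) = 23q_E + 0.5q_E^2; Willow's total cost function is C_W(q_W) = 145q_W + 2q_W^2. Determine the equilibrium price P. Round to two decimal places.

Ember's profit: π_E = (314 - Q)q_E - (23q_E + (1/2)q_E²). Setting ∂π_E/∂q_E = 0: 291 - 3q_E - (q_W) = 0.
Willow's first-order condition: 169 - 6q_W - (q_E) = 0.
So q_E = (291 - q_W)/3 and q_W = (169 - q_E)/6.
Substituting one into the other gives q_E = 1577/17 and q_W = 216/17.
Total output Q = 1793/17, so price P = 314 - 1793/17 = 208.5294.

208.53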